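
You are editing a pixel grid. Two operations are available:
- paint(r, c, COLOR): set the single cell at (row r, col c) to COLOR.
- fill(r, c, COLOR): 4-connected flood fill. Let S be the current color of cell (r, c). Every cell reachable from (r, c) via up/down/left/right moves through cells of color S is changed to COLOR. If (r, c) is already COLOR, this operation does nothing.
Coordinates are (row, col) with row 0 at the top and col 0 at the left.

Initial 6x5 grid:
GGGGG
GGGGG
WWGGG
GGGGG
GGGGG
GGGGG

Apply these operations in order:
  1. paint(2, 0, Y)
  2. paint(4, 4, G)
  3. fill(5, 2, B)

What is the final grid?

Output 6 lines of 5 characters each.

Answer: BBBBB
BBBBB
YWBBB
BBBBB
BBBBB
BBBBB

Derivation:
After op 1 paint(2,0,Y):
GGGGG
GGGGG
YWGGG
GGGGG
GGGGG
GGGGG
After op 2 paint(4,4,G):
GGGGG
GGGGG
YWGGG
GGGGG
GGGGG
GGGGG
After op 3 fill(5,2,B) [28 cells changed]:
BBBBB
BBBBB
YWBBB
BBBBB
BBBBB
BBBBB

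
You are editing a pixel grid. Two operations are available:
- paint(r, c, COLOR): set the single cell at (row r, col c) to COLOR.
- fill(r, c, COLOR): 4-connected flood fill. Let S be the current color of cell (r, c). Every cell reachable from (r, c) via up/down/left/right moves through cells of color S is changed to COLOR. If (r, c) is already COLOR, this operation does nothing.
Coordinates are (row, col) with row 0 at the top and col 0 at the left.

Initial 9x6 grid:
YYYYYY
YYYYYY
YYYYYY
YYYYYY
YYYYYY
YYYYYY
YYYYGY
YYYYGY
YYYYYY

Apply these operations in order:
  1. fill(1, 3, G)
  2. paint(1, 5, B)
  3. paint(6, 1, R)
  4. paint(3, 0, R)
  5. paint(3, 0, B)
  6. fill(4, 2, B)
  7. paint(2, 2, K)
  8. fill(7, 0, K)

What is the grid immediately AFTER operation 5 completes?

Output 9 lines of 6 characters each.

Answer: GGGGGG
GGGGGB
GGGGGG
BGGGGG
GGGGGG
GGGGGG
GRGGGG
GGGGGG
GGGGGG

Derivation:
After op 1 fill(1,3,G) [52 cells changed]:
GGGGGG
GGGGGG
GGGGGG
GGGGGG
GGGGGG
GGGGGG
GGGGGG
GGGGGG
GGGGGG
After op 2 paint(1,5,B):
GGGGGG
GGGGGB
GGGGGG
GGGGGG
GGGGGG
GGGGGG
GGGGGG
GGGGGG
GGGGGG
After op 3 paint(6,1,R):
GGGGGG
GGGGGB
GGGGGG
GGGGGG
GGGGGG
GGGGGG
GRGGGG
GGGGGG
GGGGGG
After op 4 paint(3,0,R):
GGGGGG
GGGGGB
GGGGGG
RGGGGG
GGGGGG
GGGGGG
GRGGGG
GGGGGG
GGGGGG
After op 5 paint(3,0,B):
GGGGGG
GGGGGB
GGGGGG
BGGGGG
GGGGGG
GGGGGG
GRGGGG
GGGGGG
GGGGGG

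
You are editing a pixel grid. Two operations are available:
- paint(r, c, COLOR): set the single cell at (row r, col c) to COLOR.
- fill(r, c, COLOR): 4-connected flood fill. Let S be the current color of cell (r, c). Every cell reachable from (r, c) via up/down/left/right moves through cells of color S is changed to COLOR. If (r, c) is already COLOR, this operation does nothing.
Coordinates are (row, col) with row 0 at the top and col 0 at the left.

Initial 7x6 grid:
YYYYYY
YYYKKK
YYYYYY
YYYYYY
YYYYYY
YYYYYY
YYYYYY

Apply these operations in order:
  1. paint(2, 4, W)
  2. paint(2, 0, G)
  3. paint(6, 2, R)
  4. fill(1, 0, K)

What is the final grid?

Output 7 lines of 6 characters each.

After op 1 paint(2,4,W):
YYYYYY
YYYKKK
YYYYWY
YYYYYY
YYYYYY
YYYYYY
YYYYYY
After op 2 paint(2,0,G):
YYYYYY
YYYKKK
GYYYWY
YYYYYY
YYYYYY
YYYYYY
YYYYYY
After op 3 paint(6,2,R):
YYYYYY
YYYKKK
GYYYWY
YYYYYY
YYYYYY
YYYYYY
YYRYYY
After op 4 fill(1,0,K) [36 cells changed]:
KKKKKK
KKKKKK
GKKKWK
KKKKKK
KKKKKK
KKKKKK
KKRKKK

Answer: KKKKKK
KKKKKK
GKKKWK
KKKKKK
KKKKKK
KKKKKK
KKRKKK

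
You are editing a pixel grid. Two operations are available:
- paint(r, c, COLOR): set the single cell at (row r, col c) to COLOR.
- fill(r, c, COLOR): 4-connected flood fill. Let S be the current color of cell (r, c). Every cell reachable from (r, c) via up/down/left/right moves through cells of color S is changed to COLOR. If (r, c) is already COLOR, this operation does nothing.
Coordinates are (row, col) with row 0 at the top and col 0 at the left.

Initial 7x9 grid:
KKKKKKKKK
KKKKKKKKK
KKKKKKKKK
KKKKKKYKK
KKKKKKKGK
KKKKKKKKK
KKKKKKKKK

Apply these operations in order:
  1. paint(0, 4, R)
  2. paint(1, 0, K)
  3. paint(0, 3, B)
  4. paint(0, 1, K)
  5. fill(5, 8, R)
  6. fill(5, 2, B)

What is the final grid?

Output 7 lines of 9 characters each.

After op 1 paint(0,4,R):
KKKKRKKKK
KKKKKKKKK
KKKKKKKKK
KKKKKKYKK
KKKKKKKGK
KKKKKKKKK
KKKKKKKKK
After op 2 paint(1,0,K):
KKKKRKKKK
KKKKKKKKK
KKKKKKKKK
KKKKKKYKK
KKKKKKKGK
KKKKKKKKK
KKKKKKKKK
After op 3 paint(0,3,B):
KKKBRKKKK
KKKKKKKKK
KKKKKKKKK
KKKKKKYKK
KKKKKKKGK
KKKKKKKKK
KKKKKKKKK
After op 4 paint(0,1,K):
KKKBRKKKK
KKKKKKKKK
KKKKKKKKK
KKKKKKYKK
KKKKKKKGK
KKKKKKKKK
KKKKKKKKK
After op 5 fill(5,8,R) [59 cells changed]:
RRRBRRRRR
RRRRRRRRR
RRRRRRRRR
RRRRRRYRR
RRRRRRRGR
RRRRRRRRR
RRRRRRRRR
After op 6 fill(5,2,B) [60 cells changed]:
BBBBBBBBB
BBBBBBBBB
BBBBBBBBB
BBBBBBYBB
BBBBBBBGB
BBBBBBBBB
BBBBBBBBB

Answer: BBBBBBBBB
BBBBBBBBB
BBBBBBBBB
BBBBBBYBB
BBBBBBBGB
BBBBBBBBB
BBBBBBBBB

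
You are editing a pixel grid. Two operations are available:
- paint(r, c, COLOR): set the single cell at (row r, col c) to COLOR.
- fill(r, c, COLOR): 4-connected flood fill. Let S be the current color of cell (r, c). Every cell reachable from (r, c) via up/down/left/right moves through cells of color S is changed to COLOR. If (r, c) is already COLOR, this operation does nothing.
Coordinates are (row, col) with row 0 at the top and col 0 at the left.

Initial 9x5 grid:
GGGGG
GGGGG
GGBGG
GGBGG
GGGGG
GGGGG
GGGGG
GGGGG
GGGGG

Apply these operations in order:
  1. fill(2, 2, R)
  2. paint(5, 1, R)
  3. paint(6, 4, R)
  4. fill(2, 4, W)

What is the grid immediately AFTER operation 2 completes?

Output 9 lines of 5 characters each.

Answer: GGGGG
GGGGG
GGRGG
GGRGG
GGGGG
GRGGG
GGGGG
GGGGG
GGGGG

Derivation:
After op 1 fill(2,2,R) [2 cells changed]:
GGGGG
GGGGG
GGRGG
GGRGG
GGGGG
GGGGG
GGGGG
GGGGG
GGGGG
After op 2 paint(5,1,R):
GGGGG
GGGGG
GGRGG
GGRGG
GGGGG
GRGGG
GGGGG
GGGGG
GGGGG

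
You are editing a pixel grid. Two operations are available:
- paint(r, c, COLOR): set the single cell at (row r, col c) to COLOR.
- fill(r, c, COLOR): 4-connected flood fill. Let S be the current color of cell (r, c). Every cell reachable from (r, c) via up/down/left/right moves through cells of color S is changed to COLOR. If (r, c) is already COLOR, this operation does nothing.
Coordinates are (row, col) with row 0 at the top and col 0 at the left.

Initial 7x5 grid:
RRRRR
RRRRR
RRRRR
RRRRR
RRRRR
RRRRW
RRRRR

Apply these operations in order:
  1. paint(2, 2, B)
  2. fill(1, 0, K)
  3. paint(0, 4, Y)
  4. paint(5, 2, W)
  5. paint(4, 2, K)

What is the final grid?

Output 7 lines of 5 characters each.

After op 1 paint(2,2,B):
RRRRR
RRRRR
RRBRR
RRRRR
RRRRR
RRRRW
RRRRR
After op 2 fill(1,0,K) [33 cells changed]:
KKKKK
KKKKK
KKBKK
KKKKK
KKKKK
KKKKW
KKKKK
After op 3 paint(0,4,Y):
KKKKY
KKKKK
KKBKK
KKKKK
KKKKK
KKKKW
KKKKK
After op 4 paint(5,2,W):
KKKKY
KKKKK
KKBKK
KKKKK
KKKKK
KKWKW
KKKKK
After op 5 paint(4,2,K):
KKKKY
KKKKK
KKBKK
KKKKK
KKKKK
KKWKW
KKKKK

Answer: KKKKY
KKKKK
KKBKK
KKKKK
KKKKK
KKWKW
KKKKK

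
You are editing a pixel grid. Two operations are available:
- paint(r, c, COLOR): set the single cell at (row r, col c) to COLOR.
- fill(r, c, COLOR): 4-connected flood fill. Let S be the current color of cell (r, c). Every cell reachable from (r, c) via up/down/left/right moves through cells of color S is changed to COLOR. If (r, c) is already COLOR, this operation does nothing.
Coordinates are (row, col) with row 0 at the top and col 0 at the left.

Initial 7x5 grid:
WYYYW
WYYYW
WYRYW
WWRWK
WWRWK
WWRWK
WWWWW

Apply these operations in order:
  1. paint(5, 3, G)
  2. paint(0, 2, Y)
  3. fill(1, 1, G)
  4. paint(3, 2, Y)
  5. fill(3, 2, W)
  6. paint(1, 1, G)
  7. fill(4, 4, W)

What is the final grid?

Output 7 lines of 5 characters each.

After op 1 paint(5,3,G):
WYYYW
WYYYW
WYRYW
WWRWK
WWRWK
WWRGK
WWWWW
After op 2 paint(0,2,Y):
WYYYW
WYYYW
WYRYW
WWRWK
WWRWK
WWRGK
WWWWW
After op 3 fill(1,1,G) [8 cells changed]:
WGGGW
WGGGW
WGRGW
WWRWK
WWRWK
WWRGK
WWWWW
After op 4 paint(3,2,Y):
WGGGW
WGGGW
WGRGW
WWYWK
WWRWK
WWRGK
WWWWW
After op 5 fill(3,2,W) [1 cells changed]:
WGGGW
WGGGW
WGRGW
WWWWK
WWRWK
WWRGK
WWWWW
After op 6 paint(1,1,G):
WGGGW
WGGGW
WGRGW
WWWWK
WWRWK
WWRGK
WWWWW
After op 7 fill(4,4,W) [3 cells changed]:
WGGGW
WGGGW
WGRGW
WWWWW
WWRWW
WWRGW
WWWWW

Answer: WGGGW
WGGGW
WGRGW
WWWWW
WWRWW
WWRGW
WWWWW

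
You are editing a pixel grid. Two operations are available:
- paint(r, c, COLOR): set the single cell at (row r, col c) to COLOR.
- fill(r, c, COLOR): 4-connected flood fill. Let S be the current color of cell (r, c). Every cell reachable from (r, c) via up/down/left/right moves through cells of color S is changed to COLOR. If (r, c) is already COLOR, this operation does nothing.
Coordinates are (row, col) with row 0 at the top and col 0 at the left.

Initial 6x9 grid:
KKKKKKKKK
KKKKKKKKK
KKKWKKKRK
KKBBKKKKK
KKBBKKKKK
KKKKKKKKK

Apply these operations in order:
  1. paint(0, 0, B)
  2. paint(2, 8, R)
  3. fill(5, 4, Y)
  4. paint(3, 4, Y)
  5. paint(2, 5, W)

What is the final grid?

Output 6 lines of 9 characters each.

Answer: BYYYYYYYY
YYYYYYYYY
YYYWYWYRR
YYBBYYYYY
YYBBYYYYY
YYYYYYYYY

Derivation:
After op 1 paint(0,0,B):
BKKKKKKKK
KKKKKKKKK
KKKWKKKRK
KKBBKKKKK
KKBBKKKKK
KKKKKKKKK
After op 2 paint(2,8,R):
BKKKKKKKK
KKKKKKKKK
KKKWKKKRR
KKBBKKKKK
KKBBKKKKK
KKKKKKKKK
After op 3 fill(5,4,Y) [46 cells changed]:
BYYYYYYYY
YYYYYYYYY
YYYWYYYRR
YYBBYYYYY
YYBBYYYYY
YYYYYYYYY
After op 4 paint(3,4,Y):
BYYYYYYYY
YYYYYYYYY
YYYWYYYRR
YYBBYYYYY
YYBBYYYYY
YYYYYYYYY
After op 5 paint(2,5,W):
BYYYYYYYY
YYYYYYYYY
YYYWYWYRR
YYBBYYYYY
YYBBYYYYY
YYYYYYYYY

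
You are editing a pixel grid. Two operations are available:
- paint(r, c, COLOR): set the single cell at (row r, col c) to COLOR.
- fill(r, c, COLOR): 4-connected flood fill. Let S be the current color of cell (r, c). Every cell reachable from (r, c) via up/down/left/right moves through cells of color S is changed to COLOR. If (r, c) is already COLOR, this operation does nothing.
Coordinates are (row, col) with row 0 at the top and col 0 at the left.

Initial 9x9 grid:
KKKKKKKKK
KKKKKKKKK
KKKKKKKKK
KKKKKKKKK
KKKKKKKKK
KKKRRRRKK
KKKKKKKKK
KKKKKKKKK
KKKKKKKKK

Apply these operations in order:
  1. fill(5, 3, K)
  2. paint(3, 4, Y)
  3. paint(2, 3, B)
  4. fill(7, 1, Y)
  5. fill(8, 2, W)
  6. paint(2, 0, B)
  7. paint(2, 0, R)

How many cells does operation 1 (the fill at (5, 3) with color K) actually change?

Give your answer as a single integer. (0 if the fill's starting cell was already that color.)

After op 1 fill(5,3,K) [4 cells changed]:
KKKKKKKKK
KKKKKKKKK
KKKKKKKKK
KKKKKKKKK
KKKKKKKKK
KKKKKKKKK
KKKKKKKKK
KKKKKKKKK
KKKKKKKKK

Answer: 4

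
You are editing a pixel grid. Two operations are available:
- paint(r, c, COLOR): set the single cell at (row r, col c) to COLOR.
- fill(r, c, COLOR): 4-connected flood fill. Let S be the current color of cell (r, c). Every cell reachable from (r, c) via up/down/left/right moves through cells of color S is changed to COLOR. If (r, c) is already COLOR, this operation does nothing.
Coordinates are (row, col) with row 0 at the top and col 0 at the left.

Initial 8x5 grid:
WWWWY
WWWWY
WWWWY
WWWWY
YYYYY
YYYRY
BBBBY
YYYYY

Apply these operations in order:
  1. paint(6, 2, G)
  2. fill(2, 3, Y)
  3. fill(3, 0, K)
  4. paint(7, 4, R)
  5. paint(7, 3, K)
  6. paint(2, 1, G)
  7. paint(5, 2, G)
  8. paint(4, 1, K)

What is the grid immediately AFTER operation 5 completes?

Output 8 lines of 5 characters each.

After op 1 paint(6,2,G):
WWWWY
WWWWY
WWWWY
WWWWY
YYYYY
YYYRY
BBGBY
YYYYY
After op 2 fill(2,3,Y) [16 cells changed]:
YYYYY
YYYYY
YYYYY
YYYYY
YYYYY
YYYRY
BBGBY
YYYYY
After op 3 fill(3,0,K) [35 cells changed]:
KKKKK
KKKKK
KKKKK
KKKKK
KKKKK
KKKRK
BBGBK
KKKKK
After op 4 paint(7,4,R):
KKKKK
KKKKK
KKKKK
KKKKK
KKKKK
KKKRK
BBGBK
KKKKR
After op 5 paint(7,3,K):
KKKKK
KKKKK
KKKKK
KKKKK
KKKKK
KKKRK
BBGBK
KKKKR

Answer: KKKKK
KKKKK
KKKKK
KKKKK
KKKKK
KKKRK
BBGBK
KKKKR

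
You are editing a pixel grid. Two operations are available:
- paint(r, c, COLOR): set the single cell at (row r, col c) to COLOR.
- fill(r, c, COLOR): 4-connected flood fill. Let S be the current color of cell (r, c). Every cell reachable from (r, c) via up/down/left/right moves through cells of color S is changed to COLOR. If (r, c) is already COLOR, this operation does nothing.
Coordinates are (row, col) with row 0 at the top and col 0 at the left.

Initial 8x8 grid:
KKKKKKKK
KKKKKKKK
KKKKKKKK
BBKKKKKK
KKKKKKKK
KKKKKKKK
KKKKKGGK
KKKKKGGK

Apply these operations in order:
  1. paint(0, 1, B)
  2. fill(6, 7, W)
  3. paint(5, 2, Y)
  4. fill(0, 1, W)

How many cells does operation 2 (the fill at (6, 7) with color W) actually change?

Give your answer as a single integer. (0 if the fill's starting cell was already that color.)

Answer: 57

Derivation:
After op 1 paint(0,1,B):
KBKKKKKK
KKKKKKKK
KKKKKKKK
BBKKKKKK
KKKKKKKK
KKKKKKKK
KKKKKGGK
KKKKKGGK
After op 2 fill(6,7,W) [57 cells changed]:
WBWWWWWW
WWWWWWWW
WWWWWWWW
BBWWWWWW
WWWWWWWW
WWWWWWWW
WWWWWGGW
WWWWWGGW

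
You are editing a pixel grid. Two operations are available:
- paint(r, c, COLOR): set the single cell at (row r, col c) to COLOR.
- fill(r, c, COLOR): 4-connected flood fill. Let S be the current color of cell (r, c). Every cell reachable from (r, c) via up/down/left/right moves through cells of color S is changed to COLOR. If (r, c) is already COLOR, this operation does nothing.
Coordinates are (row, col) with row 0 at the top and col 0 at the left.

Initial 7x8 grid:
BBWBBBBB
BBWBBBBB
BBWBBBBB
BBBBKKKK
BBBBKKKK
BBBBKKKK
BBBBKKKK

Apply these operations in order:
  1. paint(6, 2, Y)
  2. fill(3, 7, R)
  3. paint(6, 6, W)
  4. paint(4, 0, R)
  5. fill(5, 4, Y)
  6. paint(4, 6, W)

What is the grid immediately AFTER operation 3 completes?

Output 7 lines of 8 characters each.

After op 1 paint(6,2,Y):
BBWBBBBB
BBWBBBBB
BBWBBBBB
BBBBKKKK
BBBBKKKK
BBBBKKKK
BBYBKKKK
After op 2 fill(3,7,R) [16 cells changed]:
BBWBBBBB
BBWBBBBB
BBWBBBBB
BBBBRRRR
BBBBRRRR
BBBBRRRR
BBYBRRRR
After op 3 paint(6,6,W):
BBWBBBBB
BBWBBBBB
BBWBBBBB
BBBBRRRR
BBBBRRRR
BBBBRRRR
BBYBRRWR

Answer: BBWBBBBB
BBWBBBBB
BBWBBBBB
BBBBRRRR
BBBBRRRR
BBBBRRRR
BBYBRRWR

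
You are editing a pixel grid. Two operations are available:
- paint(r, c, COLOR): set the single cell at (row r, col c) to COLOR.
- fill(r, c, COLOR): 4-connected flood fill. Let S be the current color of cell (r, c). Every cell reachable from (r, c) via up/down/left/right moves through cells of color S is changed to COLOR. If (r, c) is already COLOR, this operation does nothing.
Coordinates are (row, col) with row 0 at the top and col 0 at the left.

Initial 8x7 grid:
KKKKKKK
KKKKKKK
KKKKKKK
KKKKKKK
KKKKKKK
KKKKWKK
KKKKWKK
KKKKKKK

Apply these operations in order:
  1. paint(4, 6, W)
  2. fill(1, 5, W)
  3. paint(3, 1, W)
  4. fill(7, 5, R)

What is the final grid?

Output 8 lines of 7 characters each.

After op 1 paint(4,6,W):
KKKKKKK
KKKKKKK
KKKKKKK
KKKKKKK
KKKKKKW
KKKKWKK
KKKKWKK
KKKKKKK
After op 2 fill(1,5,W) [53 cells changed]:
WWWWWWW
WWWWWWW
WWWWWWW
WWWWWWW
WWWWWWW
WWWWWWW
WWWWWWW
WWWWWWW
After op 3 paint(3,1,W):
WWWWWWW
WWWWWWW
WWWWWWW
WWWWWWW
WWWWWWW
WWWWWWW
WWWWWWW
WWWWWWW
After op 4 fill(7,5,R) [56 cells changed]:
RRRRRRR
RRRRRRR
RRRRRRR
RRRRRRR
RRRRRRR
RRRRRRR
RRRRRRR
RRRRRRR

Answer: RRRRRRR
RRRRRRR
RRRRRRR
RRRRRRR
RRRRRRR
RRRRRRR
RRRRRRR
RRRRRRR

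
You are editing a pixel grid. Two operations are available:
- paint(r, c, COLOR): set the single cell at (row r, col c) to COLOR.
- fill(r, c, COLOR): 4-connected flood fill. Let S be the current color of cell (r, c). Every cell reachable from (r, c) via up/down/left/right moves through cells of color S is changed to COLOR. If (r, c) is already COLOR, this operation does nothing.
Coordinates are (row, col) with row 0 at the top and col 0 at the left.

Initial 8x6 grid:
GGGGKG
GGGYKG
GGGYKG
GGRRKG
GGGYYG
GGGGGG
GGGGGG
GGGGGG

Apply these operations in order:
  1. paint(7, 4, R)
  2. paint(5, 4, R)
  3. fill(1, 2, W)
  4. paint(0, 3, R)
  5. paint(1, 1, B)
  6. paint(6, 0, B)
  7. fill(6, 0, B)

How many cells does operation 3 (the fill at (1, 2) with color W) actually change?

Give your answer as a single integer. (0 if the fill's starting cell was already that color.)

Answer: 36

Derivation:
After op 1 paint(7,4,R):
GGGGKG
GGGYKG
GGGYKG
GGRRKG
GGGYYG
GGGGGG
GGGGGG
GGGGRG
After op 2 paint(5,4,R):
GGGGKG
GGGYKG
GGGYKG
GGRRKG
GGGYYG
GGGGRG
GGGGGG
GGGGRG
After op 3 fill(1,2,W) [36 cells changed]:
WWWWKW
WWWYKW
WWWYKW
WWRRKW
WWWYYW
WWWWRW
WWWWWW
WWWWRW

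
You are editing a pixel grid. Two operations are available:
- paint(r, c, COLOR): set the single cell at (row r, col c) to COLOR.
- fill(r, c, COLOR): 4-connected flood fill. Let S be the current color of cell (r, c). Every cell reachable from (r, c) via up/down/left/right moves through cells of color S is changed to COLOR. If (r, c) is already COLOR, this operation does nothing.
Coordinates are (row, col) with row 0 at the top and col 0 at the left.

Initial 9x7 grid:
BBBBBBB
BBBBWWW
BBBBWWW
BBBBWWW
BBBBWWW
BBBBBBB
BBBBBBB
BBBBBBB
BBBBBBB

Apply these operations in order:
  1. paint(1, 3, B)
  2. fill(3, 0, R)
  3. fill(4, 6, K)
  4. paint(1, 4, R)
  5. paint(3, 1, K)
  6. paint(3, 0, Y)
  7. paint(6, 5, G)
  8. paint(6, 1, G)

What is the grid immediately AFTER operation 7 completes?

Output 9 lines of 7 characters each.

After op 1 paint(1,3,B):
BBBBBBB
BBBBWWW
BBBBWWW
BBBBWWW
BBBBWWW
BBBBBBB
BBBBBBB
BBBBBBB
BBBBBBB
After op 2 fill(3,0,R) [51 cells changed]:
RRRRRRR
RRRRWWW
RRRRWWW
RRRRWWW
RRRRWWW
RRRRRRR
RRRRRRR
RRRRRRR
RRRRRRR
After op 3 fill(4,6,K) [12 cells changed]:
RRRRRRR
RRRRKKK
RRRRKKK
RRRRKKK
RRRRKKK
RRRRRRR
RRRRRRR
RRRRRRR
RRRRRRR
After op 4 paint(1,4,R):
RRRRRRR
RRRRRKK
RRRRKKK
RRRRKKK
RRRRKKK
RRRRRRR
RRRRRRR
RRRRRRR
RRRRRRR
After op 5 paint(3,1,K):
RRRRRRR
RRRRRKK
RRRRKKK
RKRRKKK
RRRRKKK
RRRRRRR
RRRRRRR
RRRRRRR
RRRRRRR
After op 6 paint(3,0,Y):
RRRRRRR
RRRRRKK
RRRRKKK
YKRRKKK
RRRRKKK
RRRRRRR
RRRRRRR
RRRRRRR
RRRRRRR
After op 7 paint(6,5,G):
RRRRRRR
RRRRRKK
RRRRKKK
YKRRKKK
RRRRKKK
RRRRRRR
RRRRRGR
RRRRRRR
RRRRRRR

Answer: RRRRRRR
RRRRRKK
RRRRKKK
YKRRKKK
RRRRKKK
RRRRRRR
RRRRRGR
RRRRRRR
RRRRRRR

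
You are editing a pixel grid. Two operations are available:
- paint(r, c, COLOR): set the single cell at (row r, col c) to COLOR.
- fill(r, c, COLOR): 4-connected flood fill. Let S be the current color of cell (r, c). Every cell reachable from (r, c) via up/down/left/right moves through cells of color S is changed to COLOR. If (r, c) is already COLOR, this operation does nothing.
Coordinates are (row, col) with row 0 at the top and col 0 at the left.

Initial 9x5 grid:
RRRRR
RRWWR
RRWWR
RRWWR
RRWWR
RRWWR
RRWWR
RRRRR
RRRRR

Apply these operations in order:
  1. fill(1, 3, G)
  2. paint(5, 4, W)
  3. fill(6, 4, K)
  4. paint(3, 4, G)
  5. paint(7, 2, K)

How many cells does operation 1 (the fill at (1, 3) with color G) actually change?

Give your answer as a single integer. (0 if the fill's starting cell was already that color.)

Answer: 12

Derivation:
After op 1 fill(1,3,G) [12 cells changed]:
RRRRR
RRGGR
RRGGR
RRGGR
RRGGR
RRGGR
RRGGR
RRRRR
RRRRR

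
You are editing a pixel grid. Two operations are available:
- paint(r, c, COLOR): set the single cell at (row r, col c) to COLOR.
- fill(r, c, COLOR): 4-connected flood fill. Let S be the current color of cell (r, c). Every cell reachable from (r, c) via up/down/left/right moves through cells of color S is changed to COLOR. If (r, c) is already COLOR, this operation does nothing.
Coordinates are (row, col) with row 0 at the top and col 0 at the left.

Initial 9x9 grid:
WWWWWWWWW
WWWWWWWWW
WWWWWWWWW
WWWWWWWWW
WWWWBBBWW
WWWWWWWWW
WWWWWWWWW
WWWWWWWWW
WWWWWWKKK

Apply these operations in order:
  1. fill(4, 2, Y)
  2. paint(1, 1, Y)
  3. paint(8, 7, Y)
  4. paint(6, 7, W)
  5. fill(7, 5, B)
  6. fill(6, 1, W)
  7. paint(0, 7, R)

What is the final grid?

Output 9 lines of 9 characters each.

After op 1 fill(4,2,Y) [75 cells changed]:
YYYYYYYYY
YYYYYYYYY
YYYYYYYYY
YYYYYYYYY
YYYYBBBYY
YYYYYYYYY
YYYYYYYYY
YYYYYYYYY
YYYYYYKKK
After op 2 paint(1,1,Y):
YYYYYYYYY
YYYYYYYYY
YYYYYYYYY
YYYYYYYYY
YYYYBBBYY
YYYYYYYYY
YYYYYYYYY
YYYYYYYYY
YYYYYYKKK
After op 3 paint(8,7,Y):
YYYYYYYYY
YYYYYYYYY
YYYYYYYYY
YYYYYYYYY
YYYYBBBYY
YYYYYYYYY
YYYYYYYYY
YYYYYYYYY
YYYYYYKYK
After op 4 paint(6,7,W):
YYYYYYYYY
YYYYYYYYY
YYYYYYYYY
YYYYYYYYY
YYYYBBBYY
YYYYYYYYY
YYYYYYYWY
YYYYYYYYY
YYYYYYKYK
After op 5 fill(7,5,B) [75 cells changed]:
BBBBBBBBB
BBBBBBBBB
BBBBBBBBB
BBBBBBBBB
BBBBBBBBB
BBBBBBBBB
BBBBBBBWB
BBBBBBBBB
BBBBBBKBK
After op 6 fill(6,1,W) [78 cells changed]:
WWWWWWWWW
WWWWWWWWW
WWWWWWWWW
WWWWWWWWW
WWWWWWWWW
WWWWWWWWW
WWWWWWWWW
WWWWWWWWW
WWWWWWKWK
After op 7 paint(0,7,R):
WWWWWWWRW
WWWWWWWWW
WWWWWWWWW
WWWWWWWWW
WWWWWWWWW
WWWWWWWWW
WWWWWWWWW
WWWWWWWWW
WWWWWWKWK

Answer: WWWWWWWRW
WWWWWWWWW
WWWWWWWWW
WWWWWWWWW
WWWWWWWWW
WWWWWWWWW
WWWWWWWWW
WWWWWWWWW
WWWWWWKWK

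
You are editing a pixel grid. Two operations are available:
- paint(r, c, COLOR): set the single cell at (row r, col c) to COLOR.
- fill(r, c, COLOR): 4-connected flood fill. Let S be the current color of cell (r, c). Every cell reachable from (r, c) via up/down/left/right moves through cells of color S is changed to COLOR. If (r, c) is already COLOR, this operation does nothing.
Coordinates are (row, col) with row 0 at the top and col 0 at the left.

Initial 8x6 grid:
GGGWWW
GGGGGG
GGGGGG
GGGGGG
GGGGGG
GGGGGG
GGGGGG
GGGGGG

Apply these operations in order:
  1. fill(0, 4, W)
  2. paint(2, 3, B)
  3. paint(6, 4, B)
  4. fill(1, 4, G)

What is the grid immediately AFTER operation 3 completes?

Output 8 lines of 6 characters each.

After op 1 fill(0,4,W) [0 cells changed]:
GGGWWW
GGGGGG
GGGGGG
GGGGGG
GGGGGG
GGGGGG
GGGGGG
GGGGGG
After op 2 paint(2,3,B):
GGGWWW
GGGGGG
GGGBGG
GGGGGG
GGGGGG
GGGGGG
GGGGGG
GGGGGG
After op 3 paint(6,4,B):
GGGWWW
GGGGGG
GGGBGG
GGGGGG
GGGGGG
GGGGGG
GGGGBG
GGGGGG

Answer: GGGWWW
GGGGGG
GGGBGG
GGGGGG
GGGGGG
GGGGGG
GGGGBG
GGGGGG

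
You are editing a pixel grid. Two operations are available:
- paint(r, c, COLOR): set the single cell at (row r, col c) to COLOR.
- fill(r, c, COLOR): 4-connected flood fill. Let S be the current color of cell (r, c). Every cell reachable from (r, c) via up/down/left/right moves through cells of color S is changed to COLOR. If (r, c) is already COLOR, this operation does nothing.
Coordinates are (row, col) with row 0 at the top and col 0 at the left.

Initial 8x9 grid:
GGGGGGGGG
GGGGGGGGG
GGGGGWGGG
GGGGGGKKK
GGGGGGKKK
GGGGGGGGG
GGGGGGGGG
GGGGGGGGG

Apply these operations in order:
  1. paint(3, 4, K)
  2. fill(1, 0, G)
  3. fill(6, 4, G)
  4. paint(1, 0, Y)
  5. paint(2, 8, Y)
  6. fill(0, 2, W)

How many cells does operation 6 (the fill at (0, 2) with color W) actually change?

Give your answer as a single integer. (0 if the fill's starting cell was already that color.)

Answer: 62

Derivation:
After op 1 paint(3,4,K):
GGGGGGGGG
GGGGGGGGG
GGGGGWGGG
GGGGKGKKK
GGGGGGKKK
GGGGGGGGG
GGGGGGGGG
GGGGGGGGG
After op 2 fill(1,0,G) [0 cells changed]:
GGGGGGGGG
GGGGGGGGG
GGGGGWGGG
GGGGKGKKK
GGGGGGKKK
GGGGGGGGG
GGGGGGGGG
GGGGGGGGG
After op 3 fill(6,4,G) [0 cells changed]:
GGGGGGGGG
GGGGGGGGG
GGGGGWGGG
GGGGKGKKK
GGGGGGKKK
GGGGGGGGG
GGGGGGGGG
GGGGGGGGG
After op 4 paint(1,0,Y):
GGGGGGGGG
YGGGGGGGG
GGGGGWGGG
GGGGKGKKK
GGGGGGKKK
GGGGGGGGG
GGGGGGGGG
GGGGGGGGG
After op 5 paint(2,8,Y):
GGGGGGGGG
YGGGGGGGG
GGGGGWGGY
GGGGKGKKK
GGGGGGKKK
GGGGGGGGG
GGGGGGGGG
GGGGGGGGG
After op 6 fill(0,2,W) [62 cells changed]:
WWWWWWWWW
YWWWWWWWW
WWWWWWWWY
WWWWKWKKK
WWWWWWKKK
WWWWWWWWW
WWWWWWWWW
WWWWWWWWW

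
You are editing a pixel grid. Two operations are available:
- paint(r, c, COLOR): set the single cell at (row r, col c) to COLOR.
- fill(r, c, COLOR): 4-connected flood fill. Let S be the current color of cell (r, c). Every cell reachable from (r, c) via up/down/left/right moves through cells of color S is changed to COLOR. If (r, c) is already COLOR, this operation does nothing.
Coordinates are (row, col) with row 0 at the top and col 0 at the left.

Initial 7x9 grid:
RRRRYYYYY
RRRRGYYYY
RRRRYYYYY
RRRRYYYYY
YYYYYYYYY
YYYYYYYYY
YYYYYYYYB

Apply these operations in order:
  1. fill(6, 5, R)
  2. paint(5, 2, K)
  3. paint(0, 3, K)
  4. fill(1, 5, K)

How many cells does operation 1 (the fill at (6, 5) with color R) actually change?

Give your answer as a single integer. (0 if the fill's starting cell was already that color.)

Answer: 45

Derivation:
After op 1 fill(6,5,R) [45 cells changed]:
RRRRRRRRR
RRRRGRRRR
RRRRRRRRR
RRRRRRRRR
RRRRRRRRR
RRRRRRRRR
RRRRRRRRB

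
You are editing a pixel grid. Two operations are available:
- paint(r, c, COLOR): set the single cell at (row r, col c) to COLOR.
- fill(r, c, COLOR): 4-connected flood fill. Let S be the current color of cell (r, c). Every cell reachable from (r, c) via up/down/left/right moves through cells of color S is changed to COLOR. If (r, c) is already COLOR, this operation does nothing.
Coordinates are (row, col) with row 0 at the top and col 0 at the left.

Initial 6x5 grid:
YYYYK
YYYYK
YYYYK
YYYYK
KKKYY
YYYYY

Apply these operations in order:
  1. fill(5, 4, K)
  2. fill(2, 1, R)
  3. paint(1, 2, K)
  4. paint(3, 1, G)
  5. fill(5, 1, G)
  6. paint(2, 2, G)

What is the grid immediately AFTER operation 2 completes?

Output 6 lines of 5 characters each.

Answer: RRRRR
RRRRR
RRRRR
RRRRR
RRRRR
RRRRR

Derivation:
After op 1 fill(5,4,K) [23 cells changed]:
KKKKK
KKKKK
KKKKK
KKKKK
KKKKK
KKKKK
After op 2 fill(2,1,R) [30 cells changed]:
RRRRR
RRRRR
RRRRR
RRRRR
RRRRR
RRRRR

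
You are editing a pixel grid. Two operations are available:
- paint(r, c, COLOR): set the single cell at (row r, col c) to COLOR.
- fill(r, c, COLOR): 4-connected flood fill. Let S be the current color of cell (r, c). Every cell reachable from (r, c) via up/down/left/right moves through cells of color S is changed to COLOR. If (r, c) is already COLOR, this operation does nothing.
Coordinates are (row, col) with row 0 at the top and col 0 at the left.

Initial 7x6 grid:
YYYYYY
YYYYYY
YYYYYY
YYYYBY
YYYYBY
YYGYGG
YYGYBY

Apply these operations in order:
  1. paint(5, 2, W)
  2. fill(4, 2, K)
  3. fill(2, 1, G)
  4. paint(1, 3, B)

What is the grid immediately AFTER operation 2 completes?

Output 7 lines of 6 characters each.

After op 1 paint(5,2,W):
YYYYYY
YYYYYY
YYYYYY
YYYYBY
YYYYBY
YYWYGG
YYGYBY
After op 2 fill(4,2,K) [34 cells changed]:
KKKKKK
KKKKKK
KKKKKK
KKKKBK
KKKKBK
KKWKGG
KKGKBY

Answer: KKKKKK
KKKKKK
KKKKKK
KKKKBK
KKKKBK
KKWKGG
KKGKBY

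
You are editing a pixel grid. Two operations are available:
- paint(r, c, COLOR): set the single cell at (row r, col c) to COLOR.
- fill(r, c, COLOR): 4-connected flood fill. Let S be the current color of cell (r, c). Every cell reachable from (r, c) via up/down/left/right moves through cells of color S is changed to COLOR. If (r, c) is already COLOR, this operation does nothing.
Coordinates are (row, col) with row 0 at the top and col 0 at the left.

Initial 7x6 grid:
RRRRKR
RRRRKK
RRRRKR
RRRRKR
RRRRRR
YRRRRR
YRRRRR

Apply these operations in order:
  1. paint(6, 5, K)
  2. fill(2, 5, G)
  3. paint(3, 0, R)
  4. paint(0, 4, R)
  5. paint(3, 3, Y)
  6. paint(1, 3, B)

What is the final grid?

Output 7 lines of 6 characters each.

After op 1 paint(6,5,K):
RRRRKR
RRRRKK
RRRRKR
RRRRKR
RRRRRR
YRRRRR
YRRRRK
After op 2 fill(2,5,G) [33 cells changed]:
GGGGKR
GGGGKK
GGGGKG
GGGGKG
GGGGGG
YGGGGG
YGGGGK
After op 3 paint(3,0,R):
GGGGKR
GGGGKK
GGGGKG
RGGGKG
GGGGGG
YGGGGG
YGGGGK
After op 4 paint(0,4,R):
GGGGRR
GGGGKK
GGGGKG
RGGGKG
GGGGGG
YGGGGG
YGGGGK
After op 5 paint(3,3,Y):
GGGGRR
GGGGKK
GGGGKG
RGGYKG
GGGGGG
YGGGGG
YGGGGK
After op 6 paint(1,3,B):
GGGGRR
GGGBKK
GGGGKG
RGGYKG
GGGGGG
YGGGGG
YGGGGK

Answer: GGGGRR
GGGBKK
GGGGKG
RGGYKG
GGGGGG
YGGGGG
YGGGGK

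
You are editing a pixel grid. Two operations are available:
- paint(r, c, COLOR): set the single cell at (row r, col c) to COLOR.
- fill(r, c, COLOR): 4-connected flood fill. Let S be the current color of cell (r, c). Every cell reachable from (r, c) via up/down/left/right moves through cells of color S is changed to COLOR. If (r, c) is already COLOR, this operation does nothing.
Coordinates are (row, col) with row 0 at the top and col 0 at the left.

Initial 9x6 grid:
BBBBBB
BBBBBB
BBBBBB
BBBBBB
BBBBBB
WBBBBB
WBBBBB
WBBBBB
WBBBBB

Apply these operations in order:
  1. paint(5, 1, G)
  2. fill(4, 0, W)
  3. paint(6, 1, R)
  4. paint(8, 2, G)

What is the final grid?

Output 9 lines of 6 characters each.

After op 1 paint(5,1,G):
BBBBBB
BBBBBB
BBBBBB
BBBBBB
BBBBBB
WGBBBB
WBBBBB
WBBBBB
WBBBBB
After op 2 fill(4,0,W) [49 cells changed]:
WWWWWW
WWWWWW
WWWWWW
WWWWWW
WWWWWW
WGWWWW
WWWWWW
WWWWWW
WWWWWW
After op 3 paint(6,1,R):
WWWWWW
WWWWWW
WWWWWW
WWWWWW
WWWWWW
WGWWWW
WRWWWW
WWWWWW
WWWWWW
After op 4 paint(8,2,G):
WWWWWW
WWWWWW
WWWWWW
WWWWWW
WWWWWW
WGWWWW
WRWWWW
WWWWWW
WWGWWW

Answer: WWWWWW
WWWWWW
WWWWWW
WWWWWW
WWWWWW
WGWWWW
WRWWWW
WWWWWW
WWGWWW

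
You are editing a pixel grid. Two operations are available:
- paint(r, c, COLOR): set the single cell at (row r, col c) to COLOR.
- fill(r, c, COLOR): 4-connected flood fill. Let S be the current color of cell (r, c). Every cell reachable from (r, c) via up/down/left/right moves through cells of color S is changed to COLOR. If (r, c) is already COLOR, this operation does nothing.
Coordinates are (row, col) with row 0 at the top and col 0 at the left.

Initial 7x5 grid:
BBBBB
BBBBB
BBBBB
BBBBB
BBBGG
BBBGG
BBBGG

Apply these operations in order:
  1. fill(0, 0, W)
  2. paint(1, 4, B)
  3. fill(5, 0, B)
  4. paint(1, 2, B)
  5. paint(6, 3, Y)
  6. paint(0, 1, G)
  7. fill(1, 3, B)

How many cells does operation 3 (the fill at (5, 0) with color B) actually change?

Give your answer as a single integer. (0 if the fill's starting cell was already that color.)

Answer: 28

Derivation:
After op 1 fill(0,0,W) [29 cells changed]:
WWWWW
WWWWW
WWWWW
WWWWW
WWWGG
WWWGG
WWWGG
After op 2 paint(1,4,B):
WWWWW
WWWWB
WWWWW
WWWWW
WWWGG
WWWGG
WWWGG
After op 3 fill(5,0,B) [28 cells changed]:
BBBBB
BBBBB
BBBBB
BBBBB
BBBGG
BBBGG
BBBGG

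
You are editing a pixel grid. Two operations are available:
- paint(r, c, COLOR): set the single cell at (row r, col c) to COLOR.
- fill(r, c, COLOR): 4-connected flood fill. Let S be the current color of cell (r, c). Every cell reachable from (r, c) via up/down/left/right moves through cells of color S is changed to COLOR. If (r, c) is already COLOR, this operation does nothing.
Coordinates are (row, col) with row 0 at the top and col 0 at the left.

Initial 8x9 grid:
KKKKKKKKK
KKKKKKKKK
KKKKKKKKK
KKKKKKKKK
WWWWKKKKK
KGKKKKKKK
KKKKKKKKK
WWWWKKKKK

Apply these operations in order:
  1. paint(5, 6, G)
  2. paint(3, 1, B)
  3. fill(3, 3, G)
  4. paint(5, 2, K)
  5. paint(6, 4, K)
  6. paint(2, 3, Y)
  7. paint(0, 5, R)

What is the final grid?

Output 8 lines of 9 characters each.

Answer: GGGGGRGGG
GGGGGGGGG
GGGYGGGGG
GBGGGGGGG
WWWWGGGGG
GGKGGGGGG
GGGGKGGGG
WWWWGGGGG

Derivation:
After op 1 paint(5,6,G):
KKKKKKKKK
KKKKKKKKK
KKKKKKKKK
KKKKKKKKK
WWWWKKKKK
KGKKKKGKK
KKKKKKKKK
WWWWKKKKK
After op 2 paint(3,1,B):
KKKKKKKKK
KKKKKKKKK
KKKKKKKKK
KBKKKKKKK
WWWWKKKKK
KGKKKKGKK
KKKKKKKKK
WWWWKKKKK
After op 3 fill(3,3,G) [61 cells changed]:
GGGGGGGGG
GGGGGGGGG
GGGGGGGGG
GBGGGGGGG
WWWWGGGGG
GGGGGGGGG
GGGGGGGGG
WWWWGGGGG
After op 4 paint(5,2,K):
GGGGGGGGG
GGGGGGGGG
GGGGGGGGG
GBGGGGGGG
WWWWGGGGG
GGKGGGGGG
GGGGGGGGG
WWWWGGGGG
After op 5 paint(6,4,K):
GGGGGGGGG
GGGGGGGGG
GGGGGGGGG
GBGGGGGGG
WWWWGGGGG
GGKGGGGGG
GGGGKGGGG
WWWWGGGGG
After op 6 paint(2,3,Y):
GGGGGGGGG
GGGGGGGGG
GGGYGGGGG
GBGGGGGGG
WWWWGGGGG
GGKGGGGGG
GGGGKGGGG
WWWWGGGGG
After op 7 paint(0,5,R):
GGGGGRGGG
GGGGGGGGG
GGGYGGGGG
GBGGGGGGG
WWWWGGGGG
GGKGGGGGG
GGGGKGGGG
WWWWGGGGG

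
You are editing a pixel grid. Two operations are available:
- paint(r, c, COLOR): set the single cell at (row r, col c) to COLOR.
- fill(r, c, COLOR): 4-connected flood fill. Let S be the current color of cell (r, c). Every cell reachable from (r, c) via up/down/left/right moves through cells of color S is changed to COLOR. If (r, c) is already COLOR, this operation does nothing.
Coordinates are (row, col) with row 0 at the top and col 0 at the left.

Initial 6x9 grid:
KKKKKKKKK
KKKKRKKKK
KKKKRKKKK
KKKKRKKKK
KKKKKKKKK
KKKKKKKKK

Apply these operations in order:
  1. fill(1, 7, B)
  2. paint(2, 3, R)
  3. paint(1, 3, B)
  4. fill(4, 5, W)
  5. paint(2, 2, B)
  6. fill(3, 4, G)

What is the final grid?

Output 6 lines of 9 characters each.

After op 1 fill(1,7,B) [51 cells changed]:
BBBBBBBBB
BBBBRBBBB
BBBBRBBBB
BBBBRBBBB
BBBBBBBBB
BBBBBBBBB
After op 2 paint(2,3,R):
BBBBBBBBB
BBBBRBBBB
BBBRRBBBB
BBBBRBBBB
BBBBBBBBB
BBBBBBBBB
After op 3 paint(1,3,B):
BBBBBBBBB
BBBBRBBBB
BBBRRBBBB
BBBBRBBBB
BBBBBBBBB
BBBBBBBBB
After op 4 fill(4,5,W) [50 cells changed]:
WWWWWWWWW
WWWWRWWWW
WWWRRWWWW
WWWWRWWWW
WWWWWWWWW
WWWWWWWWW
After op 5 paint(2,2,B):
WWWWWWWWW
WWWWRWWWW
WWBRRWWWW
WWWWRWWWW
WWWWWWWWW
WWWWWWWWW
After op 6 fill(3,4,G) [4 cells changed]:
WWWWWWWWW
WWWWGWWWW
WWBGGWWWW
WWWWGWWWW
WWWWWWWWW
WWWWWWWWW

Answer: WWWWWWWWW
WWWWGWWWW
WWBGGWWWW
WWWWGWWWW
WWWWWWWWW
WWWWWWWWW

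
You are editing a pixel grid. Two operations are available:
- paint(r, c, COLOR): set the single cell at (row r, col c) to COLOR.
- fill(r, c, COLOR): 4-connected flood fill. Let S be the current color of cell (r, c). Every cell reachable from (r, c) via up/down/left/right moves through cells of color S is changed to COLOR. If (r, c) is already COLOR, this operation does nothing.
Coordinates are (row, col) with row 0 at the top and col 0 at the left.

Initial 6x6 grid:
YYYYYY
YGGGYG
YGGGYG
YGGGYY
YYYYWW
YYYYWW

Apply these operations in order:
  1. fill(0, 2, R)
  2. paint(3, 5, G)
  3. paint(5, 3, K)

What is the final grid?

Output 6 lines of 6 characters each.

After op 1 fill(0,2,R) [21 cells changed]:
RRRRRR
RGGGRG
RGGGRG
RGGGRR
RRRRWW
RRRRWW
After op 2 paint(3,5,G):
RRRRRR
RGGGRG
RGGGRG
RGGGRG
RRRRWW
RRRRWW
After op 3 paint(5,3,K):
RRRRRR
RGGGRG
RGGGRG
RGGGRG
RRRRWW
RRRKWW

Answer: RRRRRR
RGGGRG
RGGGRG
RGGGRG
RRRRWW
RRRKWW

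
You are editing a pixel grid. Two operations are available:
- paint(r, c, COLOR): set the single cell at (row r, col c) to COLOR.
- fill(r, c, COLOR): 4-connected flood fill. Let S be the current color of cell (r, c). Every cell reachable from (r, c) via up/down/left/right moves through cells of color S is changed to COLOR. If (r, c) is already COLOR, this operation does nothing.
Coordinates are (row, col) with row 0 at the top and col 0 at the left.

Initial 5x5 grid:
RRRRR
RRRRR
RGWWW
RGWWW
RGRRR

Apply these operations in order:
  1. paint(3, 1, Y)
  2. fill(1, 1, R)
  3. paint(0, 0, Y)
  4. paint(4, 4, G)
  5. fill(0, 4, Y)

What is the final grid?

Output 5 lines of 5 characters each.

Answer: YYYYY
YYYYY
YGWWW
YYWWW
YGRRG

Derivation:
After op 1 paint(3,1,Y):
RRRRR
RRRRR
RGWWW
RYWWW
RGRRR
After op 2 fill(1,1,R) [0 cells changed]:
RRRRR
RRRRR
RGWWW
RYWWW
RGRRR
After op 3 paint(0,0,Y):
YRRRR
RRRRR
RGWWW
RYWWW
RGRRR
After op 4 paint(4,4,G):
YRRRR
RRRRR
RGWWW
RYWWW
RGRRG
After op 5 fill(0,4,Y) [12 cells changed]:
YYYYY
YYYYY
YGWWW
YYWWW
YGRRG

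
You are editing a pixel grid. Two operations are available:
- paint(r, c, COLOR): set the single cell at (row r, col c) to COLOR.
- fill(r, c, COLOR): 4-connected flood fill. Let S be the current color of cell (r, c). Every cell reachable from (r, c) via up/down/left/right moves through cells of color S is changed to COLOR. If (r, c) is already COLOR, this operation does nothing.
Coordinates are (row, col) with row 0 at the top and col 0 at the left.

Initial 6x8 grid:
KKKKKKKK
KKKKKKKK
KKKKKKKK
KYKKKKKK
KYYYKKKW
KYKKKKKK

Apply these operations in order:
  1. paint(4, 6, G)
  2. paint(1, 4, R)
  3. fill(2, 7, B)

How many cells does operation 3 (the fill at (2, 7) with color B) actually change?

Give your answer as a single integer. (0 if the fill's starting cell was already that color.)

Answer: 40

Derivation:
After op 1 paint(4,6,G):
KKKKKKKK
KKKKKKKK
KKKKKKKK
KYKKKKKK
KYYYKKGW
KYKKKKKK
After op 2 paint(1,4,R):
KKKKKKKK
KKKKRKKK
KKKKKKKK
KYKKKKKK
KYYYKKGW
KYKKKKKK
After op 3 fill(2,7,B) [40 cells changed]:
BBBBBBBB
BBBBRBBB
BBBBBBBB
BYBBBBBB
BYYYBBGW
BYBBBBBB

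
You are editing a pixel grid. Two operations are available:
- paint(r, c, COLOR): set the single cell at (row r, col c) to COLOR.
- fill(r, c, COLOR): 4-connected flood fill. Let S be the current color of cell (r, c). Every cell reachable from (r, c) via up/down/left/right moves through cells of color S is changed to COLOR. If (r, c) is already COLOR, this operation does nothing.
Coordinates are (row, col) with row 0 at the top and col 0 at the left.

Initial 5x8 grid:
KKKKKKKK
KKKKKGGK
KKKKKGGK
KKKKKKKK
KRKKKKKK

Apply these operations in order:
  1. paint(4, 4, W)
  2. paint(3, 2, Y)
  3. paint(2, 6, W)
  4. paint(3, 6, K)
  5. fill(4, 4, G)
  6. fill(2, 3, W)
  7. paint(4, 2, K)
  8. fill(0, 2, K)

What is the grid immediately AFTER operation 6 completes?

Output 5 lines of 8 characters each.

Answer: WWWWWWWW
WWWWWGGW
WWWWWGWW
WWYWWWWW
WRWWGWWW

Derivation:
After op 1 paint(4,4,W):
KKKKKKKK
KKKKKGGK
KKKKKGGK
KKKKKKKK
KRKKWKKK
After op 2 paint(3,2,Y):
KKKKKKKK
KKKKKGGK
KKKKKGGK
KKYKKKKK
KRKKWKKK
After op 3 paint(2,6,W):
KKKKKKKK
KKKKKGGK
KKKKKGWK
KKYKKKKK
KRKKWKKK
After op 4 paint(3,6,K):
KKKKKKKK
KKKKKGGK
KKKKKGWK
KKYKKKKK
KRKKWKKK
After op 5 fill(4,4,G) [1 cells changed]:
KKKKKKKK
KKKKKGGK
KKKKKGWK
KKYKKKKK
KRKKGKKK
After op 6 fill(2,3,W) [33 cells changed]:
WWWWWWWW
WWWWWGGW
WWWWWGWW
WWYWWWWW
WRWWGWWW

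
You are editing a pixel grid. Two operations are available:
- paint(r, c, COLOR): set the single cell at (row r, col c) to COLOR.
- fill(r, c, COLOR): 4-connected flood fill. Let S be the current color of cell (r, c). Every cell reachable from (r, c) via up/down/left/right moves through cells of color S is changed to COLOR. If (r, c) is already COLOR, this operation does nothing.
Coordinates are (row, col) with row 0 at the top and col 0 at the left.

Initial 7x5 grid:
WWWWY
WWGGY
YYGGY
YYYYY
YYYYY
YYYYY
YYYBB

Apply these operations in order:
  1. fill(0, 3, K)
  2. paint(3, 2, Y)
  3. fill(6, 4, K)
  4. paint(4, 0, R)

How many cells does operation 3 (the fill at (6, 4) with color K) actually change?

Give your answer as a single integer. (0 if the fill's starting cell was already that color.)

Answer: 2

Derivation:
After op 1 fill(0,3,K) [6 cells changed]:
KKKKY
KKGGY
YYGGY
YYYYY
YYYYY
YYYYY
YYYBB
After op 2 paint(3,2,Y):
KKKKY
KKGGY
YYGGY
YYYYY
YYYYY
YYYYY
YYYBB
After op 3 fill(6,4,K) [2 cells changed]:
KKKKY
KKGGY
YYGGY
YYYYY
YYYYY
YYYYY
YYYKK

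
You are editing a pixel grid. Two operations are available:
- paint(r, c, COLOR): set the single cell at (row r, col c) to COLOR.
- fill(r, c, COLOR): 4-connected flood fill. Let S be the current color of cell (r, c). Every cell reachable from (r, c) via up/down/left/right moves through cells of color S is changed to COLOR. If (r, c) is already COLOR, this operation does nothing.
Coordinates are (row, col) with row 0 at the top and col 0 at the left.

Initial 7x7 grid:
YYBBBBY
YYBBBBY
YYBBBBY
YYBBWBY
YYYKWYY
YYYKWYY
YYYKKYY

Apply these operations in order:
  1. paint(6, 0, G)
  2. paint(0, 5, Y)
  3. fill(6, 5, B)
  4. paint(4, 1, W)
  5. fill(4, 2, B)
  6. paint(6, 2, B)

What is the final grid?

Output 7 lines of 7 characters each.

Answer: BBBBBBB
BBBBBBB
BBBBBBB
BBBBWBB
BWBKWBB
BBBKWBB
GBBKKBB

Derivation:
After op 1 paint(6,0,G):
YYBBBBY
YYBBBBY
YYBBBBY
YYBBWBY
YYYKWYY
YYYKWYY
GYYKKYY
After op 2 paint(0,5,Y):
YYBBBYY
YYBBBBY
YYBBBBY
YYBBWBY
YYYKWYY
YYYKWYY
GYYKKYY
After op 3 fill(6,5,B) [11 cells changed]:
YYBBBBB
YYBBBBB
YYBBBBB
YYBBWBB
YYYKWBB
YYYKWBB
GYYKKBB
After op 4 paint(4,1,W):
YYBBBBB
YYBBBBB
YYBBBBB
YYBBWBB
YWYKWBB
YYYKWBB
GYYKKBB
After op 5 fill(4,2,B) [15 cells changed]:
BBBBBBB
BBBBBBB
BBBBBBB
BBBBWBB
BWBKWBB
BBBKWBB
GBBKKBB
After op 6 paint(6,2,B):
BBBBBBB
BBBBBBB
BBBBBBB
BBBBWBB
BWBKWBB
BBBKWBB
GBBKKBB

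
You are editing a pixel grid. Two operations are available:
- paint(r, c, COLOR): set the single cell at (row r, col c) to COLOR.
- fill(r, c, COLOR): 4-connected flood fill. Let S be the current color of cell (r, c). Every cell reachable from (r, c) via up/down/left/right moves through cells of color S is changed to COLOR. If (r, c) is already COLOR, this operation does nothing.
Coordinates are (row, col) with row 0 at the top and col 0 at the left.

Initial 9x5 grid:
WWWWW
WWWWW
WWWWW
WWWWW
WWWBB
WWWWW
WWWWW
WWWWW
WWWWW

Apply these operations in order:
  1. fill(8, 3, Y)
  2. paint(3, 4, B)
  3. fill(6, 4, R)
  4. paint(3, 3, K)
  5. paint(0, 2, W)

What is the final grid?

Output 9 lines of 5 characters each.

Answer: RRWRR
RRRRR
RRRRR
RRRKB
RRRBB
RRRRR
RRRRR
RRRRR
RRRRR

Derivation:
After op 1 fill(8,3,Y) [43 cells changed]:
YYYYY
YYYYY
YYYYY
YYYYY
YYYBB
YYYYY
YYYYY
YYYYY
YYYYY
After op 2 paint(3,4,B):
YYYYY
YYYYY
YYYYY
YYYYB
YYYBB
YYYYY
YYYYY
YYYYY
YYYYY
After op 3 fill(6,4,R) [42 cells changed]:
RRRRR
RRRRR
RRRRR
RRRRB
RRRBB
RRRRR
RRRRR
RRRRR
RRRRR
After op 4 paint(3,3,K):
RRRRR
RRRRR
RRRRR
RRRKB
RRRBB
RRRRR
RRRRR
RRRRR
RRRRR
After op 5 paint(0,2,W):
RRWRR
RRRRR
RRRRR
RRRKB
RRRBB
RRRRR
RRRRR
RRRRR
RRRRR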